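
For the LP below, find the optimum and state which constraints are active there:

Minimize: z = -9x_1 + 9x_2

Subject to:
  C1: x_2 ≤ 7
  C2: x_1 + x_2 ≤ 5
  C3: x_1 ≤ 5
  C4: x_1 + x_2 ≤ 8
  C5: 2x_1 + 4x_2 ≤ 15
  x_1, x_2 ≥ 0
Optimal: x_1 = 5, x_2 = 0
Slack at optimum:
  C1: slack = 7
  C2: slack = 0 (binding)
  C3: slack = 0 (binding)
  C4: slack = 3
  C5: slack = 5
  x_1 ≥ 0: x_1 = 5
  x_2 ≥ 0: x_2 = 0 (binding)
Binding constraints: C2, C3, x_2 ≥ 0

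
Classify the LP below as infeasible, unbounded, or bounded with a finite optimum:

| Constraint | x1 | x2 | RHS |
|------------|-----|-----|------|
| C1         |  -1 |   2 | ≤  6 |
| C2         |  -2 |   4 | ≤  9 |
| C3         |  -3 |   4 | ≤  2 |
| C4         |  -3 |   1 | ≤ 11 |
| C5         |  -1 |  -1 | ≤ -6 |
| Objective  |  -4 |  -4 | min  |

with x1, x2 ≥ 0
Feasible point: (4, 2) satisfies every constraint, so the LP is feasible.
Direction d = (1, 0): for each constraint row a, a·d ≤ 0 —
  (-1)(1) + (2)(0) = -1 ≤ 0
  (-2)(1) + (4)(0) = -2 ≤ 0
  (-3)(1) + (4)(0) = -3 ≤ 0
  (-3)(1) + (1)(0) = -3 ≤ 0
  (-1)(1) + (-1)(0) = -1 ≤ 0
and d ≥ 0, so (4, 2) + t·d stays feasible for every t ≥ 0. Along this ray z = -4x1 - 4x2 changes by -4 per unit t, so z → −∞.

The LP is unbounded; z can be made arbitrarily small.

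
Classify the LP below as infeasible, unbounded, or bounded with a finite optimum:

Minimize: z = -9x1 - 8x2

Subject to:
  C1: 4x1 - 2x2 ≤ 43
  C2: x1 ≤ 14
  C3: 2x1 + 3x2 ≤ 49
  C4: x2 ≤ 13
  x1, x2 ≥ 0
The point (14, 7) satisfies every constraint, so the LP is feasible; the constraints give x1 ≤ 14 and x2 ≤ 13, which with x1, x2 ≥ 0 keep the feasible region inside a bounded box. A feasible, bounded LP attains a finite optimum at a vertex.

The LP has an optimal solution: (14, 7) with z = -182.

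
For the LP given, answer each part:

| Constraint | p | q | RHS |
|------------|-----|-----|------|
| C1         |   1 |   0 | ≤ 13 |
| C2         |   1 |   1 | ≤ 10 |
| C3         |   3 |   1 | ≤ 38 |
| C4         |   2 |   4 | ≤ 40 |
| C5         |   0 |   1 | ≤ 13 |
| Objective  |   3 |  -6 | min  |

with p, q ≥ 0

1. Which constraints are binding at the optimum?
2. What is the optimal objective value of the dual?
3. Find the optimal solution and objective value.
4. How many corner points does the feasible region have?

1. C2, C4, p ≥ 0
2. -60 (by strong duality, equal to the primal optimum)
3. p = 0, q = 10, z = -60
4. 3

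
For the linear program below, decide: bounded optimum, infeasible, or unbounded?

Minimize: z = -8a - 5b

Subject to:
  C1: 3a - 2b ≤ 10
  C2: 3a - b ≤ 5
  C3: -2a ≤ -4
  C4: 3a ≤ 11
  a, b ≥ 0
Feasible point: (2, 1) satisfies every constraint, so the LP is feasible.
Direction d = (0, 1): for each constraint row a, a·d ≤ 0 —
  (3)(0) + (-2)(1) = -2 ≤ 0
  (3)(0) + (-1)(1) = -1 ≤ 0
  (-2)(0) + (0)(1) = 0 ≤ 0
  (3)(0) + (0)(1) = 0 ≤ 0
and d ≥ 0, so (2, 1) + t·d stays feasible for every t ≥ 0. Along this ray z = -8a - 5b changes by -5 per unit t, so z → −∞.

Unbounded — the objective can decrease without bound over the feasible region.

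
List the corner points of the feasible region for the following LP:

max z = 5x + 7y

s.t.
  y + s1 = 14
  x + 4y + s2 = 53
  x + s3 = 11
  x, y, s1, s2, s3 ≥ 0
Each vertex is the intersection of two constraint boundaries that also satisfies all remaining constraints:
  x = 0 and y = 0 → (0, 0)
  x = 11 and y = 0 → (11, 0)
  x + 4y = 53 and x = 11 → (11, 10.5)
  x + 4y = 53 and x = 0 → (0, 13.25)

Vertices: (0, 0), (11, 0), (11, 10.5), (0, 13.25)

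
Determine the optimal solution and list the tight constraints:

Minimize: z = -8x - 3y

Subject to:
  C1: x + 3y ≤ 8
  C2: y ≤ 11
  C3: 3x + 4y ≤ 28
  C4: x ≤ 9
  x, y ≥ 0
Optimal: x = 8, y = 0
Binding: C1, y ≥ 0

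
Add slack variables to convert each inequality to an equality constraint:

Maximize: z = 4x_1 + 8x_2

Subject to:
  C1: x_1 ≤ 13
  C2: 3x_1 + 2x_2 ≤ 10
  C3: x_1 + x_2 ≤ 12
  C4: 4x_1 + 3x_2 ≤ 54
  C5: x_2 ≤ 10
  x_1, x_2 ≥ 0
max z = 4x_1 + 8x_2

s.t.
  x_1 + s1 = 13
  3x_1 + 2x_2 + s2 = 10
  x_1 + x_2 + s3 = 12
  4x_1 + 3x_2 + s4 = 54
  x_2 + s5 = 10
  x_1, x_2, s1, s2, s3, s4, s5 ≥ 0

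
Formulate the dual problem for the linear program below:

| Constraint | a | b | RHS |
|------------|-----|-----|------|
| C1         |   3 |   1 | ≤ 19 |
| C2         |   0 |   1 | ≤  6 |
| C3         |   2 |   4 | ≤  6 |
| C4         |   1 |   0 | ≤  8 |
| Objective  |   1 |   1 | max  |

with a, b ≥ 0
Minimize: z = 19y1 + 6y2 + 6y3 + 8y4

Subject to:
  C1: -3y1 - 2y3 - y4 ≤ -1
  C2: -y1 - y2 - 4y3 ≤ -1
  y1, y2, y3, y4 ≥ 0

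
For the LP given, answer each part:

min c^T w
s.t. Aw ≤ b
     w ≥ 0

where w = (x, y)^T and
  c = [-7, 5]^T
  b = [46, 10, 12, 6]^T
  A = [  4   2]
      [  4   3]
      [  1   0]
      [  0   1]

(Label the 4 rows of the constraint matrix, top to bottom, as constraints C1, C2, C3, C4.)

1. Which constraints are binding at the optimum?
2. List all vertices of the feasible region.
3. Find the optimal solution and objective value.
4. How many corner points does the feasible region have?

1. C2, y ≥ 0
2. (0, 0), (2.5, 0), (0, 3.333)
3. x = 2.5, y = 0, z = -17.5
4. 3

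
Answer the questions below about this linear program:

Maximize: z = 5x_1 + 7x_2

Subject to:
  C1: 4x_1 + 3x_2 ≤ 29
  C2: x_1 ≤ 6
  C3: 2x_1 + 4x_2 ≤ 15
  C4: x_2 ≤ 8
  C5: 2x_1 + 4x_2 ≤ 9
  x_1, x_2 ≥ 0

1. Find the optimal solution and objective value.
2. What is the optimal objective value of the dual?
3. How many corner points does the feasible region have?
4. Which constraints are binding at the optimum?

1. x_1 = 4.5, x_2 = 0, z = 22.5
2. 22.5 (by strong duality, equal to the primal optimum)
3. 3
4. C5, x_2 ≥ 0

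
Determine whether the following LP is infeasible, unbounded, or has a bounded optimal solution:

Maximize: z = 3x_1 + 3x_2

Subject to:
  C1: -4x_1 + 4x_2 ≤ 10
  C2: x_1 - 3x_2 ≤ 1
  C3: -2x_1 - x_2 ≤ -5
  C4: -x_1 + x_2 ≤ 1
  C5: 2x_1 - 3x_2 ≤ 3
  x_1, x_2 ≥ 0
Feasible point: (2, 1) satisfies every constraint, so the LP is feasible.
Direction d = (1, 1): for each constraint row a, a·d ≤ 0 —
  (-4)(1) + (4)(1) = 0 ≤ 0
  (1)(1) + (-3)(1) = -2 ≤ 0
  (-2)(1) + (-1)(1) = -3 ≤ 0
  (-1)(1) + (1)(1) = 0 ≤ 0
  (2)(1) + (-3)(1) = -1 ≤ 0
and d ≥ 0, so (2, 1) + t·d stays feasible for every t ≥ 0. Along this ray z = 3x_1 + 3x_2 changes by 6 per unit t, so z → +∞.

Unbounded — the objective can increase without bound over the feasible region.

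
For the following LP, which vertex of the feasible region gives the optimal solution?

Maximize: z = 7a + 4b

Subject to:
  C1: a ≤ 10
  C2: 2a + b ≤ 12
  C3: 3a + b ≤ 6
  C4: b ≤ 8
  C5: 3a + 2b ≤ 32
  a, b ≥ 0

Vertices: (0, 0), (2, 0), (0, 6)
(0, 6) with z = 24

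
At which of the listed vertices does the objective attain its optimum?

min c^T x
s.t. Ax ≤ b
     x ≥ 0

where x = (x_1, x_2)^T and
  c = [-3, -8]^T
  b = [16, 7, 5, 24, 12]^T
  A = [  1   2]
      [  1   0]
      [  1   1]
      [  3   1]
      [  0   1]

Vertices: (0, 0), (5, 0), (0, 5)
(0, 5) with z = -40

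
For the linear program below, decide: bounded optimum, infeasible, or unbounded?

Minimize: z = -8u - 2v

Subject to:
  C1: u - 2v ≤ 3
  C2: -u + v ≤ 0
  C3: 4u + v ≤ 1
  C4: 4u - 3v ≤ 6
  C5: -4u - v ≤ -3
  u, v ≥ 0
C3 requires 4u + v ≤ 1, while C5 (-4u - v ≤ -3) is equivalent to 4u + v ≥ 3. Together they would need 3 ≤ 4u + v ≤ 1, which is impossible since 3 > 1. No point satisfies all constraints.

The feasible region is empty; the LP is infeasible.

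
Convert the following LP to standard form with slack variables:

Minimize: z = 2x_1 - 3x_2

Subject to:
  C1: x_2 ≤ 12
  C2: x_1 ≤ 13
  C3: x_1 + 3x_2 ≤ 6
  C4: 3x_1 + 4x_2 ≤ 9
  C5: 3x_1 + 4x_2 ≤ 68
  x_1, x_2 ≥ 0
min z = 2x_1 - 3x_2

s.t.
  x_2 + s1 = 12
  x_1 + s2 = 13
  x_1 + 3x_2 + s3 = 6
  3x_1 + 4x_2 + s4 = 9
  3x_1 + 4x_2 + s5 = 68
  x_1, x_2, s1, s2, s3, s4, s5 ≥ 0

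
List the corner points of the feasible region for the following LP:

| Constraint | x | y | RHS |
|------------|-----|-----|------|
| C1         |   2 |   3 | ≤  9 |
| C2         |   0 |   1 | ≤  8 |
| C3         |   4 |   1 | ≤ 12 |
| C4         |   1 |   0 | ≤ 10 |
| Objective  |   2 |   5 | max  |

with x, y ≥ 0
Each vertex is the intersection of two constraint boundaries that also satisfies all remaining constraints:
  x = 0 and y = 0 → (0, 0)
  4x + y = 12 and y = 0 → (3, 0)
  2x + 3y = 9 and 4x + y = 12 → (2.7, 1.2)
  2x + 3y = 9 and x = 0 → (0, 3)

Vertices: (0, 0), (3, 0), (2.7, 1.2), (0, 3)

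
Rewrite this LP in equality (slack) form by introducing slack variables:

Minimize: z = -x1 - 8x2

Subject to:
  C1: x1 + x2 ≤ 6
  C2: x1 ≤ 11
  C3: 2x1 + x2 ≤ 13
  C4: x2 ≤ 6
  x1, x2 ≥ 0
min z = -x1 - 8x2

s.t.
  x1 + x2 + s1 = 6
  x1 + s2 = 11
  2x1 + x2 + s3 = 13
  x2 + s4 = 6
  x1, x2, s1, s2, s3, s4 ≥ 0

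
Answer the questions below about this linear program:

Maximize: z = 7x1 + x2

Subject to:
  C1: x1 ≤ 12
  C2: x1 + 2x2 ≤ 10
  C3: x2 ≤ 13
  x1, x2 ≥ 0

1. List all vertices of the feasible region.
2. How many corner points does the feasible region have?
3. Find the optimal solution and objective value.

1. (0, 0), (10, 0), (0, 5)
2. 3
3. x1 = 10, x2 = 0, z = 70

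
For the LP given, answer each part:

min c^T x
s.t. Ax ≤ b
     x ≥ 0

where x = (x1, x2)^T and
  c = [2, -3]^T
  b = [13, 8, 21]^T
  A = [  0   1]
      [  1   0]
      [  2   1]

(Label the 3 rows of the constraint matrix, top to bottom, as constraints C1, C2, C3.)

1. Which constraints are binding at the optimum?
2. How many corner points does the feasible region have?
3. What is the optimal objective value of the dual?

1. C1, x1 ≥ 0
2. 5
3. -39 (by strong duality, equal to the primal optimum)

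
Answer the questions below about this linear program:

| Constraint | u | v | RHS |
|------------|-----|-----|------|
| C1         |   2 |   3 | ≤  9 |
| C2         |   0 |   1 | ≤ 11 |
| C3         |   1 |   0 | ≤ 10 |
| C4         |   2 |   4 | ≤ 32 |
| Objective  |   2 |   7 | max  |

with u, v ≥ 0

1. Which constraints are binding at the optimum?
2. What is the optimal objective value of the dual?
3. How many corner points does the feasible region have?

1. C1, u ≥ 0
2. 21 (by strong duality, equal to the primal optimum)
3. 3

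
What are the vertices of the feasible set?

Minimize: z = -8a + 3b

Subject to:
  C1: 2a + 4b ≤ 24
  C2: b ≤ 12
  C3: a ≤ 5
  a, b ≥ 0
Each vertex is the intersection of two constraint boundaries that also satisfies all remaining constraints:
  a = 0 and b = 0 → (0, 0)
  a = 5 and b = 0 → (5, 0)
  2a + 4b = 24 and a = 5 → (5, 3.5)
  2a + 4b = 24 and a = 0 → (0, 6)

Vertices: (0, 0), (5, 0), (5, 3.5), (0, 6)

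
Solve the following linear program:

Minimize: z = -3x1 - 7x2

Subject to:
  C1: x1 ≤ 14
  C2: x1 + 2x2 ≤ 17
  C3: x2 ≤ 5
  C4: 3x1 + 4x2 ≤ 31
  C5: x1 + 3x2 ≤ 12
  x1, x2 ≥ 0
Each vertex is the intersection of two constraint boundaries that also satisfies all remaining constraints:
  x1 = 0 and x2 = 0 → (0, 0)
  3x1 + 4x2 = 31 and x2 = 0 → (10.33, 0)
  3x1 + 4x2 = 31 and x1 + 3x2 = 12 → (9, 1)
  x1 + 3x2 = 12 and x1 = 0 → (0, 4)

Evaluating z = -3x1 - 7x2 at each vertex:
  (0, 0): z = 0
  (10.33, 0): z = -31
  (9, 1): z = -34
  (0, 4): z = -28

The minimum is at (9, 1) with z = -34.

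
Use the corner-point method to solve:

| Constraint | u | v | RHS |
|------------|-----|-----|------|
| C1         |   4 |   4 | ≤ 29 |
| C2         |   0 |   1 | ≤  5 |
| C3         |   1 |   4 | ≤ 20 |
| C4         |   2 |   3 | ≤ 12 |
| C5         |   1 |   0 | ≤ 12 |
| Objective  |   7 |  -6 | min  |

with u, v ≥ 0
u = 0, v = 4, z = -24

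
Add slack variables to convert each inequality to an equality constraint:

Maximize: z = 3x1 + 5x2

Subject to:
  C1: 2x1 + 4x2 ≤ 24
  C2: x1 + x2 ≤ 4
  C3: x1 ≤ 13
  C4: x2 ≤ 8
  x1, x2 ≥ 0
max z = 3x1 + 5x2

s.t.
  2x1 + 4x2 + s1 = 24
  x1 + x2 + s2 = 4
  x1 + s3 = 13
  x2 + s4 = 8
  x1, x2, s1, s2, s3, s4 ≥ 0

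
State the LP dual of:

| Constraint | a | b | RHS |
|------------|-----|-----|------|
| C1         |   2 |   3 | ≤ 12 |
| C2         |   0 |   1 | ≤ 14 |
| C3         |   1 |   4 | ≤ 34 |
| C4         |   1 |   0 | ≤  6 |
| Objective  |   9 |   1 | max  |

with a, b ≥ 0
Minimize: z = 12y1 + 14y2 + 34y3 + 6y4

Subject to:
  C1: -2y1 - y3 - y4 ≤ -9
  C2: -3y1 - y2 - 4y3 ≤ -1
  y1, y2, y3, y4 ≥ 0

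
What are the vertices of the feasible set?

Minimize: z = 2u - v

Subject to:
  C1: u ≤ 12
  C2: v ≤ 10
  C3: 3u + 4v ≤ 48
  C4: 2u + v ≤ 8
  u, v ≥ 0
Each vertex is the intersection of two constraint boundaries that also satisfies all remaining constraints:
  u = 0 and v = 0 → (0, 0)
  2u + v = 8 and v = 0 → (4, 0)
  2u + v = 8 and u = 0 → (0, 8)

Vertices: (0, 0), (4, 0), (0, 8)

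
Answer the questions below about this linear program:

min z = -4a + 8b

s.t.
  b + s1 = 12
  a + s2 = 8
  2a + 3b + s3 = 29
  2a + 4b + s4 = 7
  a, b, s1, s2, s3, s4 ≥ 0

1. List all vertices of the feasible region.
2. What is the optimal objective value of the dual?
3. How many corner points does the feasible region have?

1. (0, 0), (3.5, 0), (0, 1.75)
2. -14 (by strong duality, equal to the primal optimum)
3. 3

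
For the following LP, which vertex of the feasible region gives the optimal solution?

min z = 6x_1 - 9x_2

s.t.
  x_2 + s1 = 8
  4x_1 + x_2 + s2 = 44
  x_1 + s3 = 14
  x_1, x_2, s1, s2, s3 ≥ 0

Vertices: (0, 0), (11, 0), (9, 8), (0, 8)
(0, 8) with z = -72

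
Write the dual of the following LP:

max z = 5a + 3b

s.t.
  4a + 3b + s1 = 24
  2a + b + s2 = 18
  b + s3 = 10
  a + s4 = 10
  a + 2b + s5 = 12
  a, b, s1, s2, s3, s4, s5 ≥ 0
Minimize: z = 24y1 + 18y2 + 10y3 + 10y4 + 12y5

Subject to:
  C1: -4y1 - 2y2 - y4 - y5 ≤ -5
  C2: -3y1 - y2 - y3 - 2y5 ≤ -3
  y1, y2, y3, y4, y5 ≥ 0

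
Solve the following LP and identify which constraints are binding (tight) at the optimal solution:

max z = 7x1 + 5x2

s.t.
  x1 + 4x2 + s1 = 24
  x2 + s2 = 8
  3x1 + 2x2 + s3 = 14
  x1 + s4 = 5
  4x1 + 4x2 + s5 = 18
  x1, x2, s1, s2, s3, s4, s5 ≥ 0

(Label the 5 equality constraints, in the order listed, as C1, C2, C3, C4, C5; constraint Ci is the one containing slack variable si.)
Optimal: x1 = 4.5, x2 = 0
Slack at optimum:
  C1: slack = 19.5
  C2: slack = 8
  C3: slack = 0.5
  C4: slack = 0.5
  C5: slack = 0 (binding)
  x1 ≥ 0: x1 = 4.5
  x2 ≥ 0: x2 = 0 (binding)
Binding constraints: C5, x2 ≥ 0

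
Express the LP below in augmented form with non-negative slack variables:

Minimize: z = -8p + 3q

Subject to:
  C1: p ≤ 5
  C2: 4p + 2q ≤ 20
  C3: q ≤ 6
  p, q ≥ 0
min z = -8p + 3q

s.t.
  p + s1 = 5
  4p + 2q + s2 = 20
  q + s3 = 6
  p, q, s1, s2, s3 ≥ 0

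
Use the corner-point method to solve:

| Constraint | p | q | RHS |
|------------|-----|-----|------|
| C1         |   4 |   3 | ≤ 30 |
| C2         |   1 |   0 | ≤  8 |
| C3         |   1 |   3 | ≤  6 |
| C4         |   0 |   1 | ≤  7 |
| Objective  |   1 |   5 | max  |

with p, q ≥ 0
Each vertex is the intersection of two constraint boundaries that also satisfies all remaining constraints:
  p = 0 and q = 0 → (0, 0)
  p + 3q = 6 and q = 0 → (6, 0)
  p + 3q = 6 and p = 0 → (0, 2)

Evaluating z = p + 5q at each vertex:
  (0, 0): z = 0
  (6, 0): z = 6
  (0, 2): z = 10

The maximum is at (0, 2) with z = 10.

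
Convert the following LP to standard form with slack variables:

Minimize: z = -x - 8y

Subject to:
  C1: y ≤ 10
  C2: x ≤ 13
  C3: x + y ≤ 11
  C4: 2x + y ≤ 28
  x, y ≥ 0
min z = -x - 8y

s.t.
  y + s1 = 10
  x + s2 = 13
  x + y + s3 = 11
  2x + y + s4 = 28
  x, y, s1, s2, s3, s4 ≥ 0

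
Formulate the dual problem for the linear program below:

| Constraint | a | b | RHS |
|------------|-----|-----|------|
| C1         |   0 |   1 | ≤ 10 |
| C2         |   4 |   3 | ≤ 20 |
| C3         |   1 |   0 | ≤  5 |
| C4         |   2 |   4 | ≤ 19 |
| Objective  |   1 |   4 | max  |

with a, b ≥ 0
Minimize: z = 10y1 + 20y2 + 5y3 + 19y4

Subject to:
  C1: -4y2 - y3 - 2y4 ≤ -1
  C2: -y1 - 3y2 - 4y4 ≤ -4
  y1, y2, y3, y4 ≥ 0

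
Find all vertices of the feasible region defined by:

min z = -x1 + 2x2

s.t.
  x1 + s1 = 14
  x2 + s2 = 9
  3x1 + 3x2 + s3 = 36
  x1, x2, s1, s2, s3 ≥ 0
Each vertex is the intersection of two constraint boundaries that also satisfies all remaining constraints:
  x1 = 0 and x2 = 0 → (0, 0)
  3x1 + 3x2 = 36 and x2 = 0 → (12, 0)
  x2 = 9 and 3x1 + 3x2 = 36 → (3, 9)
  x2 = 9 and x1 = 0 → (0, 9)

Vertices: (0, 0), (12, 0), (3, 9), (0, 9)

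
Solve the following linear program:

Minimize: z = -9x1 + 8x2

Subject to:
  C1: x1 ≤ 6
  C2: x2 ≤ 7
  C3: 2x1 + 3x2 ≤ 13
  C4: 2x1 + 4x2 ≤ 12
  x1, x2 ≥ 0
Each vertex is the intersection of two constraint boundaries that also satisfies all remaining constraints:
  x1 = 0 and x2 = 0 → (0, 0)
  x1 = 6 and 2x1 + 4x2 = 12 → (6, 0)
  2x1 + 4x2 = 12 and x1 = 0 → (0, 3)

Evaluating z = -9x1 + 8x2 at each vertex:
  (0, 0): z = 0
  (6, 0): z = -54
  (0, 3): z = 24

The minimum is at (6, 0) with z = -54.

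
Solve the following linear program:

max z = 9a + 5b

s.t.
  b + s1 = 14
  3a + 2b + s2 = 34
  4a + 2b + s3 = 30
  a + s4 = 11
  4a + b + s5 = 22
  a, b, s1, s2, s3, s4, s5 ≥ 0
Each vertex is the intersection of two constraint boundaries that also satisfies all remaining constraints:
  a = 0 and b = 0 → (0, 0)
  4a + b = 22 and b = 0 → (5.5, 0)
  4a + 2b = 30 and 4a + b = 22 → (3.5, 8)
  b = 14 and 4a + 2b = 30 → (0.5, 14)
  b = 14 and a = 0 → (0, 14)

Evaluating z = 9a + 5b at each vertex:
  (0, 0): z = 0
  (5.5, 0): z = 49.5
  (3.5, 8): z = 71.5
  (0.5, 14): z = 74.5
  (0, 14): z = 70

The maximum is at (0.5, 14) with z = 74.5.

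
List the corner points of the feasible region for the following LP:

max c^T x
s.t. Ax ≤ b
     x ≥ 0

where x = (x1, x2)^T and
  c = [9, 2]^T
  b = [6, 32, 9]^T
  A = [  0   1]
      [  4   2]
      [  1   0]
Each vertex is the intersection of two constraint boundaries that also satisfies all remaining constraints:
  x1 = 0 and x2 = 0 → (0, 0)
  4x1 + 2x2 = 32 and x2 = 0 → (8, 0)
  x2 = 6 and 4x1 + 2x2 = 32 → (5, 6)
  x2 = 6 and x1 = 0 → (0, 6)

Vertices: (0, 0), (8, 0), (5, 6), (0, 6)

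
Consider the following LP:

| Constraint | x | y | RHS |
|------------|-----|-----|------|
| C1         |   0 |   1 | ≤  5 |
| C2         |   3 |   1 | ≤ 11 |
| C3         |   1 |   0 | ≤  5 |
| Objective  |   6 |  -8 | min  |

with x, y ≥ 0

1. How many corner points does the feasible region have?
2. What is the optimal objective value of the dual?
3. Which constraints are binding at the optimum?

1. 4
2. -40 (by strong duality, equal to the primal optimum)
3. C1, x ≥ 0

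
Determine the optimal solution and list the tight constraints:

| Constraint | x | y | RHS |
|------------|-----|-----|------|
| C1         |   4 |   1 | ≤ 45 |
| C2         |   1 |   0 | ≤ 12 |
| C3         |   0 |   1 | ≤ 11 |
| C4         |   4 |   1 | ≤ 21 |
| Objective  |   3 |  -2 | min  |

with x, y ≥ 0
Optimal: x = 0, y = 11
Slack at optimum:
  C1: slack = 34
  C2: slack = 12
  C3: slack = 0 (binding)
  C4: slack = 10
  x ≥ 0: x = 0 (binding)
  y ≥ 0: y = 11
Binding constraints: C3, x ≥ 0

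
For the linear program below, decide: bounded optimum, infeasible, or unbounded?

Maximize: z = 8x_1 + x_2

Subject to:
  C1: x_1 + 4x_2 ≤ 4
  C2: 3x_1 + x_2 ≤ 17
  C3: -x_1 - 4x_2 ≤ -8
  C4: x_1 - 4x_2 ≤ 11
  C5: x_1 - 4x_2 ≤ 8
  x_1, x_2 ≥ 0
C1 requires x_1 + 4x_2 ≤ 4, while C3 (-x_1 - 4x_2 ≤ -8) is equivalent to x_1 + 4x_2 ≥ 8. Together they would need 8 ≤ x_1 + 4x_2 ≤ 4, which is impossible since 8 > 4. No point satisfies all constraints.

Infeasible: no point satisfies all constraints simultaneously.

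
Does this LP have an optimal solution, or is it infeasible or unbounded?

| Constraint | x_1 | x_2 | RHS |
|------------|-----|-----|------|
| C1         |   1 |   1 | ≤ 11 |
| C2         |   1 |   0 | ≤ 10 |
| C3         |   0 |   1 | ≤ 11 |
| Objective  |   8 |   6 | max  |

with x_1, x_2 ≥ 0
The point (10, 1) satisfies every constraint, so the LP is feasible; the constraints give x_1 ≤ 10 and x_2 ≤ 11, which with x_1, x_2 ≥ 0 keep the feasible region inside a bounded box. A feasible, bounded LP attains a finite optimum at a vertex.

Evaluating z = 8x_1 + 6x_2 at each vertex:
  (0, 0): z = 0
  (10, 0): z = 80
  (10, 1): z = 86
  (0, 11): z = 66

The LP has an optimal solution: (10, 1) with z = 86.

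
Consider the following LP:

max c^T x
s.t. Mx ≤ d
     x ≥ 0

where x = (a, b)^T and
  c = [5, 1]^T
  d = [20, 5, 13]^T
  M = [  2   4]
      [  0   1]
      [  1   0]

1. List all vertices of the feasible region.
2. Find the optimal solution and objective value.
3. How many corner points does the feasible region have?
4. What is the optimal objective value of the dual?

1. (0, 0), (10, 0), (0, 5)
2. a = 10, b = 0, z = 50
3. 3
4. 50 (by strong duality, equal to the primal optimum)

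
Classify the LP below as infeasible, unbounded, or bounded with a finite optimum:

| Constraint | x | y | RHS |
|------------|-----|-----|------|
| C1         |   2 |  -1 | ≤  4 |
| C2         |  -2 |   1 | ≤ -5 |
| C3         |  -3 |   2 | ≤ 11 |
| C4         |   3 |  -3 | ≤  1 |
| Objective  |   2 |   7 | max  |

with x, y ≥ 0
C1 requires 2x - y ≤ 4, while C2 (-2x + y ≤ -5) is equivalent to 2x - y ≥ 5. Together they would need 5 ≤ 2x - y ≤ 4, which is impossible since 5 > 4. No point satisfies all constraints.

Infeasible: no point satisfies all constraints simultaneously.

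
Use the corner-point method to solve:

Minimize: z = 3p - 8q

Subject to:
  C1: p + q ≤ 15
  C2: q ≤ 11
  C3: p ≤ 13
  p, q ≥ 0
p = 0, q = 11, z = -88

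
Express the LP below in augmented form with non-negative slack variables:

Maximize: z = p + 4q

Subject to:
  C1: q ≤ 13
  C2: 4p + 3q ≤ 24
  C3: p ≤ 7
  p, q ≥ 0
max z = p + 4q

s.t.
  q + s1 = 13
  4p + 3q + s2 = 24
  p + s3 = 7
  p, q, s1, s2, s3 ≥ 0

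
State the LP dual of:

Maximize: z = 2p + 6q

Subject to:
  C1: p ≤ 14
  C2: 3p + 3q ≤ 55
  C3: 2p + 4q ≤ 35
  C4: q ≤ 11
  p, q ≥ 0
Minimize: z = 14y1 + 55y2 + 35y3 + 11y4

Subject to:
  C1: -y1 - 3y2 - 2y3 ≤ -2
  C2: -3y2 - 4y3 - y4 ≤ -6
  y1, y2, y3, y4 ≥ 0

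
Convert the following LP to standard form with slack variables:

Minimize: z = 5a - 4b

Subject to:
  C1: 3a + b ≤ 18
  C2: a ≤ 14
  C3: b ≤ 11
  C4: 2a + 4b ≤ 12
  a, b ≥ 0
min z = 5a - 4b

s.t.
  3a + b + s1 = 18
  a + s2 = 14
  b + s3 = 11
  2a + 4b + s4 = 12
  a, b, s1, s2, s3, s4 ≥ 0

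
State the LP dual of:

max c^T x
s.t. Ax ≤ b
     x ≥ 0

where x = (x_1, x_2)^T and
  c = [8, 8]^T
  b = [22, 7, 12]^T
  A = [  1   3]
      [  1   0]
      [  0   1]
Minimize: z = 22y1 + 7y2 + 12y3

Subject to:
  C1: -y1 - y2 ≤ -8
  C2: -3y1 - y3 ≤ -8
  y1, y2, y3 ≥ 0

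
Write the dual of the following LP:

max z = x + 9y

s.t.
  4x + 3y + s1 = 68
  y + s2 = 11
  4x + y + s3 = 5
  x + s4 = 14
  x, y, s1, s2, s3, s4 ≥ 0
Minimize: z = 68y1 + 11y2 + 5y3 + 14y4

Subject to:
  C1: -4y1 - 4y3 - y4 ≤ -1
  C2: -3y1 - y2 - y3 ≤ -9
  y1, y2, y3, y4 ≥ 0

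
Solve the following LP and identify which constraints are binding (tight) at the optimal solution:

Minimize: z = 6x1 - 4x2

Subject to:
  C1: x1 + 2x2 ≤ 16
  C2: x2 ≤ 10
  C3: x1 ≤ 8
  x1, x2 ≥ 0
Optimal: x1 = 0, x2 = 8
Slack at optimum:
  C1: slack = 0 (binding)
  C2: slack = 2
  C3: slack = 8
  x1 ≥ 0: x1 = 0 (binding)
  x2 ≥ 0: x2 = 8
Binding constraints: C1, x1 ≥ 0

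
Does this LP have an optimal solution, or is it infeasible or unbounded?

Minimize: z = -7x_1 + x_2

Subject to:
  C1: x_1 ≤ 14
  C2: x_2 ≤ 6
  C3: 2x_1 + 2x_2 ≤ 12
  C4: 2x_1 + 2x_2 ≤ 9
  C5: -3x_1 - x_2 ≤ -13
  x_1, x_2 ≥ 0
The point (4.5, 0) satisfies every constraint, so the LP is feasible; the constraints give x_1 ≤ 14 and x_2 ≤ 6, which with x_1, x_2 ≥ 0 keep the feasible region inside a bounded box. A feasible, bounded LP attains a finite optimum at a vertex.

The LP has an optimal solution: (4.5, 0) with z = -31.5.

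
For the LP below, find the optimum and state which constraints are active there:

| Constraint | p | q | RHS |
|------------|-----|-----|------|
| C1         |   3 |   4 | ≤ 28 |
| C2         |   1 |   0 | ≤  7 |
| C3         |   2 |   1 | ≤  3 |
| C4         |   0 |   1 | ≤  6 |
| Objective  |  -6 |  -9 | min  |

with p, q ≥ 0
Optimal: p = 0, q = 3
Binding: C3, p ≥ 0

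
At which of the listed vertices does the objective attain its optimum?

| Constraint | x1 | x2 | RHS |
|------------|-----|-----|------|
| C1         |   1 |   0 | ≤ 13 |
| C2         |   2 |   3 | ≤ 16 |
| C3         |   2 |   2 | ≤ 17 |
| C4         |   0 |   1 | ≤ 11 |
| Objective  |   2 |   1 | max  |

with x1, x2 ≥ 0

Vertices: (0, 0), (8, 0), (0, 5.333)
Evaluating z = 2x1 + x2 at each vertex:
  (0, 0): z = 0
  (8, 0): z = 16
  (0, 5.333): z = 5.333

The largest value is z = 16, attained at (8, 0).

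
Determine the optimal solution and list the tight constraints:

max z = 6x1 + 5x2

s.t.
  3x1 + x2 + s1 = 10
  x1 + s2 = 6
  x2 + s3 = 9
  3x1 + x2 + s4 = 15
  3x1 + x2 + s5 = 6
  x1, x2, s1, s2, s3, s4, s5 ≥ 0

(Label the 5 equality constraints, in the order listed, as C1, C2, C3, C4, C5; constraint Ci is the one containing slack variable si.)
Optimal: x1 = 0, x2 = 6
Slack at optimum:
  C1: slack = 4
  C2: slack = 6
  C3: slack = 3
  C4: slack = 9
  C5: slack = 0 (binding)
  x1 ≥ 0: x1 = 0 (binding)
  x2 ≥ 0: x2 = 6
Binding constraints: C5, x1 ≥ 0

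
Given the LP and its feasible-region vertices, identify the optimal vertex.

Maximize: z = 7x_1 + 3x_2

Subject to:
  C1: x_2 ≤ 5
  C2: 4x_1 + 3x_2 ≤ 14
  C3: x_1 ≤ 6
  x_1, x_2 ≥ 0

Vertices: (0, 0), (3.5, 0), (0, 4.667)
Evaluating z = 7x_1 + 3x_2 at each vertex:
  (0, 0): z = 0
  (3.5, 0): z = 24.5
  (0, 4.667): z = 14

The largest value is z = 24.5, attained at (3.5, 0).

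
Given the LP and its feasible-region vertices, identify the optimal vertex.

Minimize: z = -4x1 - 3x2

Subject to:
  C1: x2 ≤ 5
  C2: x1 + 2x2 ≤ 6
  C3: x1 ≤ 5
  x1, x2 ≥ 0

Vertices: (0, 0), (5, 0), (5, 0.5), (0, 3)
(5, 0.5) with z = -21.5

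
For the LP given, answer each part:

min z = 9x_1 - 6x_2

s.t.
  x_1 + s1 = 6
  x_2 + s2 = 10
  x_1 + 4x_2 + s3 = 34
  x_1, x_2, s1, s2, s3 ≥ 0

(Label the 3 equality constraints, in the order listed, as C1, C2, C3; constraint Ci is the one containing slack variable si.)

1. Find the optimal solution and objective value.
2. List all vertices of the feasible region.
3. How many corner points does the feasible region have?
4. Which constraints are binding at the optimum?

1. x_1 = 0, x_2 = 8.5, z = -51
2. (0, 0), (6, 0), (6, 7), (0, 8.5)
3. 4
4. C3, x_1 ≥ 0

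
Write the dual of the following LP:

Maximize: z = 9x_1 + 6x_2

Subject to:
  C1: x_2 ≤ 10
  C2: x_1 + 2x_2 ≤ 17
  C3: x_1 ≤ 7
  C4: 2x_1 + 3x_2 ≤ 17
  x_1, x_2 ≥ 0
Minimize: z = 10y1 + 17y2 + 7y3 + 17y4

Subject to:
  C1: -y2 - y3 - 2y4 ≤ -9
  C2: -y1 - 2y2 - 3y4 ≤ -6
  y1, y2, y3, y4 ≥ 0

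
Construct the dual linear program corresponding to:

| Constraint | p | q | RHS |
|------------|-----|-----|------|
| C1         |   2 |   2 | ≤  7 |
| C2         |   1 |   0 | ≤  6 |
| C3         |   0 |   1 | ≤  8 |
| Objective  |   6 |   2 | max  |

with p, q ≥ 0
Minimize: z = 7y1 + 6y2 + 8y3

Subject to:
  C1: -2y1 - y2 ≤ -6
  C2: -2y1 - y3 ≤ -2
  y1, y2, y3 ≥ 0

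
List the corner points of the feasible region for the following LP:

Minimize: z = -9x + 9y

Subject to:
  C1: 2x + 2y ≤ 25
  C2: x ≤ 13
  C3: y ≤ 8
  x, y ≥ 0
Each vertex is the intersection of two constraint boundaries that also satisfies all remaining constraints:
  x = 0 and y = 0 → (0, 0)
  2x + 2y = 25 and y = 0 → (12.5, 0)
  2x + 2y = 25 and y = 8 → (4.5, 8)
  y = 8 and x = 0 → (0, 8)

Vertices: (0, 0), (12.5, 0), (4.5, 8), (0, 8)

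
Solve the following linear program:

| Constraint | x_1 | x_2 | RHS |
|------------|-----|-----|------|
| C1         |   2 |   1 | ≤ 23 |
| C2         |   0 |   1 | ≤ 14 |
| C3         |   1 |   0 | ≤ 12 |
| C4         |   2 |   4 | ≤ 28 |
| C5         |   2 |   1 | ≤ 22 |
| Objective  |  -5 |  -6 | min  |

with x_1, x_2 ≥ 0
x_1 = 10, x_2 = 2, z = -62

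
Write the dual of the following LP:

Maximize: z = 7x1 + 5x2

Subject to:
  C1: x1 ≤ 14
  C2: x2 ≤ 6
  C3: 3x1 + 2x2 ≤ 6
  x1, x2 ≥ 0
Minimize: z = 14y1 + 6y2 + 6y3

Subject to:
  C1: -y1 - 3y3 ≤ -7
  C2: -y2 - 2y3 ≤ -5
  y1, y2, y3 ≥ 0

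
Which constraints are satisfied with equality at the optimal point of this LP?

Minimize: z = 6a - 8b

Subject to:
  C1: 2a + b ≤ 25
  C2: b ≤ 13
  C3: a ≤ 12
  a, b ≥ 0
Optimal: a = 0, b = 13
Slack at optimum:
  C1: slack = 12
  C2: slack = 0 (binding)
  C3: slack = 12
  a ≥ 0: a = 0 (binding)
  b ≥ 0: b = 13
Binding constraints: C2, a ≥ 0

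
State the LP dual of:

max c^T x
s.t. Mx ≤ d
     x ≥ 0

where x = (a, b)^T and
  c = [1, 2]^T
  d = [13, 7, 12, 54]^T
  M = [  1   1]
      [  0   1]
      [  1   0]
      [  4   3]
Minimize: z = 13y1 + 7y2 + 12y3 + 54y4

Subject to:
  C1: -y1 - y3 - 4y4 ≤ -1
  C2: -y1 - y2 - 3y4 ≤ -2
  y1, y2, y3, y4 ≥ 0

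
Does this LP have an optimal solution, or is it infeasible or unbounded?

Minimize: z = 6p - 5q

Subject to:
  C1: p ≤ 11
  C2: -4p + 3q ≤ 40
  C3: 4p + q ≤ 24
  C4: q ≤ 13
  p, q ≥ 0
The point (0, 13) satisfies every constraint, so the LP is feasible; the constraints give p ≤ 11 and q ≤ 13, which with p, q ≥ 0 keep the feasible region inside a bounded box. A feasible, bounded LP attains a finite optimum at a vertex.

Evaluating z = 6p - 5q at each vertex:
  (0, 0): z = 0
  (6, 0): z = 36
  (2.75, 13): z = -48.5
  (0, 13): z = -65

Feasible with finite optimum z* = -65 at (0, 13).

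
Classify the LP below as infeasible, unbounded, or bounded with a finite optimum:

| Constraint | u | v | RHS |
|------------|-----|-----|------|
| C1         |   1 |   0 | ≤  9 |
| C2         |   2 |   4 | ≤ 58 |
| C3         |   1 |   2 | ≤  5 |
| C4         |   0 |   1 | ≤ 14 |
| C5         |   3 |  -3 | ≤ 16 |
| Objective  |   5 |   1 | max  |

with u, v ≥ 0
The point (5, 0) satisfies every constraint, so the LP is feasible; the constraints give u ≤ 9 and v ≤ 14, which with u, v ≥ 0 keep the feasible region inside a bounded box. A feasible, bounded LP attains a finite optimum at a vertex.

Evaluating z = 5u + v at each vertex:
  (0, 0): z = 0
  (5, 0): z = 25
  (0, 2.5): z = 2.5

Bounded optimum: z* = 25 at (5, 0).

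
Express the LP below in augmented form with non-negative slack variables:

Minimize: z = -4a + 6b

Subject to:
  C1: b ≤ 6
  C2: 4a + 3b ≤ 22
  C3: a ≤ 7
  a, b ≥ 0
min z = -4a + 6b

s.t.
  b + s1 = 6
  4a + 3b + s2 = 22
  a + s3 = 7
  a, b, s1, s2, s3 ≥ 0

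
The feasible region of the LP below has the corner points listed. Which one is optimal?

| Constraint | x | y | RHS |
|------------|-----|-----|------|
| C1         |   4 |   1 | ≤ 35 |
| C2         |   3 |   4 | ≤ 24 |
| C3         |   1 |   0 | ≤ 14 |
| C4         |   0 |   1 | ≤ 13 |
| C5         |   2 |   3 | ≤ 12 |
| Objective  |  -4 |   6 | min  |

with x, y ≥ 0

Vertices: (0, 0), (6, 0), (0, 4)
(6, 0) with z = -24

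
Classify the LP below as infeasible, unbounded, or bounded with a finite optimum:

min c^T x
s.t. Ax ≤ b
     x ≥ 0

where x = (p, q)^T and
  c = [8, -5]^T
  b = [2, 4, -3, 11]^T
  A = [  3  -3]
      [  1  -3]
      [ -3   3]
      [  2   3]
One constraint requires 3p - 3q ≤ 2, while the constraint -3p + 3q ≤ -3 is equivalent to 3p - 3q ≥ 3. Together they would need 3 ≤ 3p - 3q ≤ 2, which is impossible since 3 > 2. No point satisfies all constraints.

The feasible region is empty; the LP is infeasible.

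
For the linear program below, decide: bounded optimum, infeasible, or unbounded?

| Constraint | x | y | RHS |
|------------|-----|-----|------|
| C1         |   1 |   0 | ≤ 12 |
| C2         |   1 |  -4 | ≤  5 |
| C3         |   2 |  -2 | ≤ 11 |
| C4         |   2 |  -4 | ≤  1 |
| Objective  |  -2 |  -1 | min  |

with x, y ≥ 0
Feasible point: (0, 0) satisfies every constraint, so the LP is feasible.
Direction d = (0, 1): for each constraint row a, a·d ≤ 0 —
  (1)(0) + (0)(1) = 0 ≤ 0
  (1)(0) + (-4)(1) = -4 ≤ 0
  (2)(0) + (-2)(1) = -2 ≤ 0
  (2)(0) + (-4)(1) = -4 ≤ 0
and d ≥ 0, so (0, 0) + t·d stays feasible for every t ≥ 0. Along this ray z = -2x - y changes by -1 per unit t, so z → −∞.

Unbounded: there is a feasible ray along which z → −∞.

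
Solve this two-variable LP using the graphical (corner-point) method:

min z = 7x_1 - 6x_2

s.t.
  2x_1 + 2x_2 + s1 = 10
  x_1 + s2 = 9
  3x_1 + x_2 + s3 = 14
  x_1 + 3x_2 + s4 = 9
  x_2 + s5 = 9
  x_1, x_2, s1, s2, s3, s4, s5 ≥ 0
Each vertex is the intersection of two constraint boundaries that also satisfies all remaining constraints:
  x_1 = 0 and x_2 = 0 → (0, 0)
  3x_1 + x_2 = 14 and x_2 = 0 → (4.667, 0)
  2x_1 + 2x_2 = 10 and 3x_1 + x_2 = 14 → (4.5, 0.5)
  2x_1 + 2x_2 = 10 and x_1 + 3x_2 = 9 → (3, 2)
  x_1 + 3x_2 = 9 and x_1 = 0 → (0, 3)

Evaluating z = 7x_1 - 6x_2 at each vertex:
  (0, 0): z = 0
  (4.667, 0): z = 32.67
  (4.5, 0.5): z = 28.5
  (3, 2): z = 9
  (0, 3): z = -18

The minimum is at (0, 3) with z = -18.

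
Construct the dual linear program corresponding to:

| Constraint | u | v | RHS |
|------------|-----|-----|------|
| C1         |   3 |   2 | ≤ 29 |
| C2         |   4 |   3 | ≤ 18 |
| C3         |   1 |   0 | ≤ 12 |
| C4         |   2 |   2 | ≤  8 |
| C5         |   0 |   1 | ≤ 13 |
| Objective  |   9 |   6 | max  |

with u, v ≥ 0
Minimize: z = 29y1 + 18y2 + 12y3 + 8y4 + 13y5

Subject to:
  C1: -3y1 - 4y2 - y3 - 2y4 ≤ -9
  C2: -2y1 - 3y2 - 2y4 - y5 ≤ -6
  y1, y2, y3, y4, y5 ≥ 0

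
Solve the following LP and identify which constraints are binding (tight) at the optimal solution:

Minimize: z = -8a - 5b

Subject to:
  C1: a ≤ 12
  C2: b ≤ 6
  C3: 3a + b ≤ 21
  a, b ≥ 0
Optimal: a = 5, b = 6
Slack at optimum:
  C1: slack = 7
  C2: slack = 0 (binding)
  C3: slack = 0 (binding)
  a ≥ 0: a = 5
  b ≥ 0: b = 6
Binding constraints: C2, C3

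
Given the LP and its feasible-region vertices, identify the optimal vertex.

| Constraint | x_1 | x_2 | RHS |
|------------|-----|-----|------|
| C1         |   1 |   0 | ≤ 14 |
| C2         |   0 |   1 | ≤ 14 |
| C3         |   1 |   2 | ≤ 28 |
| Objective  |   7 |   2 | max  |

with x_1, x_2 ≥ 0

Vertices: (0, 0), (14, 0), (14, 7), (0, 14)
(14, 7) with z = 112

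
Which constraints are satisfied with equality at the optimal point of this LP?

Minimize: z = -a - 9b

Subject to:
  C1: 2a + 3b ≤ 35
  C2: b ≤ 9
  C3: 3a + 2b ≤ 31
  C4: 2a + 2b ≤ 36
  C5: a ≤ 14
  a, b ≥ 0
Optimal: a = 4, b = 9
Binding: C1, C2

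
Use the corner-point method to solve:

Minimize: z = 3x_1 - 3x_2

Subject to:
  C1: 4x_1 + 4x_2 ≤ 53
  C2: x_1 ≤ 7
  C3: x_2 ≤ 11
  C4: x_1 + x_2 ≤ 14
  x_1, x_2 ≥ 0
x_1 = 0, x_2 = 11, z = -33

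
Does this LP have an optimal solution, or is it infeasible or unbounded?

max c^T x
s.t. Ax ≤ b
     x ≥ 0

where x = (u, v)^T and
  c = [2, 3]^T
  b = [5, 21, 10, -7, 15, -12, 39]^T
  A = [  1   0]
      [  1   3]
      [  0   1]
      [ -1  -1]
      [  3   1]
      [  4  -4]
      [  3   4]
The point (3, 6) satisfies every constraint, so the LP is feasible; the constraints give u ≤ 5 and v ≤ 10, which with u, v ≥ 0 keep the feasible region inside a bounded box. A feasible, bounded LP attains a finite optimum at a vertex.

Evaluating z = 2u + 3v at each vertex:
  (2, 5): z = 19
  (3, 6): z = 24
  (0, 7): z = 21

Feasible with finite optimum z* = 24 at (3, 6).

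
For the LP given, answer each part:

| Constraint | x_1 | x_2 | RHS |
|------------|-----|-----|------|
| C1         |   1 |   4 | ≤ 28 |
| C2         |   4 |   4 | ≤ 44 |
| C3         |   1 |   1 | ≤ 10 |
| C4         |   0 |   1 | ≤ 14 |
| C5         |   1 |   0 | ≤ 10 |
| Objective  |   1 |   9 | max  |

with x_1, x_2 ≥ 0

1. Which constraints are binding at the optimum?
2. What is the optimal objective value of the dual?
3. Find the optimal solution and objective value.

1. C1, x_1 ≥ 0
2. 63 (by strong duality, equal to the primal optimum)
3. x_1 = 0, x_2 = 7, z = 63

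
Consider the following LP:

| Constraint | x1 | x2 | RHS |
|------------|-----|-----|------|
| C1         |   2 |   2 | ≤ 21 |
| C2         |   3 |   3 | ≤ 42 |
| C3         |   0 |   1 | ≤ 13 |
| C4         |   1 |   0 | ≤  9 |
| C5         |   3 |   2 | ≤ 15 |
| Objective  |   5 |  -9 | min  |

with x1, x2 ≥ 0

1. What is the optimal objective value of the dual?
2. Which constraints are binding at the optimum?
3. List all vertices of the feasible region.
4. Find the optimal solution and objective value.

1. -67.5 (by strong duality, equal to the primal optimum)
2. C5, x1 ≥ 0
3. (0, 0), (5, 0), (0, 7.5)
4. x1 = 0, x2 = 7.5, z = -67.5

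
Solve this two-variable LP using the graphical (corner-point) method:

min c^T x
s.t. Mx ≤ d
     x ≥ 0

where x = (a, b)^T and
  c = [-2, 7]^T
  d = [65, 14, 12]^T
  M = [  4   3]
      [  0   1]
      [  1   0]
Each vertex is the intersection of two constraint boundaries that also satisfies all remaining constraints:
  a = 0 and b = 0 → (0, 0)
  a = 12 and b = 0 → (12, 0)
  4a + 3b = 65 and a = 12 → (12, 5.667)
  4a + 3b = 65 and b = 14 → (5.75, 14)
  b = 14 and a = 0 → (0, 14)

Evaluating z = -2a + 7b at each vertex:
  (0, 0): z = 0
  (12, 0): z = -24
  (12, 5.667): z = 15.67
  (5.75, 14): z = 86.5
  (0, 14): z = 98

The minimum is at (12, 0) with z = -24.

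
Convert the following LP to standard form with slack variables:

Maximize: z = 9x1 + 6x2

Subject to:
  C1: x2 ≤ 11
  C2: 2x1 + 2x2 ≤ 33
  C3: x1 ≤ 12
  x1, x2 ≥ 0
max z = 9x1 + 6x2

s.t.
  x2 + s1 = 11
  2x1 + 2x2 + s2 = 33
  x1 + s3 = 12
  x1, x2, s1, s2, s3 ≥ 0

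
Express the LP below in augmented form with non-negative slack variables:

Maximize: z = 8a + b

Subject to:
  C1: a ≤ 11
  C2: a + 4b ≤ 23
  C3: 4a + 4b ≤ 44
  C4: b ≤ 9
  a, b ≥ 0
max z = 8a + b

s.t.
  a + s1 = 11
  a + 4b + s2 = 23
  4a + 4b + s3 = 44
  b + s4 = 9
  a, b, s1, s2, s3, s4 ≥ 0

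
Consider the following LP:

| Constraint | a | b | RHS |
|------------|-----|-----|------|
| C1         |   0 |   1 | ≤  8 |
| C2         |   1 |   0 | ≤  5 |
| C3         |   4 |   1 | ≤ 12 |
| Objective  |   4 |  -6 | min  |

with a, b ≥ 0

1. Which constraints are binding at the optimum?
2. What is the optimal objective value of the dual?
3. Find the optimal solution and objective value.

1. C1, a ≥ 0
2. -48 (by strong duality, equal to the primal optimum)
3. a = 0, b = 8, z = -48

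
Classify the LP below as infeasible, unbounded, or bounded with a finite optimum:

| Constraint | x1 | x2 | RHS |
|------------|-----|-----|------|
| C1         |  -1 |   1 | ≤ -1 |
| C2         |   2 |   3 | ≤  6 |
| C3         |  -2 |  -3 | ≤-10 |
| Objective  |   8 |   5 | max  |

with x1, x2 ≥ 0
C2 requires 2x1 + 3x2 ≤ 6, while C3 (-2x1 - 3x2 ≤ -10) is equivalent to 2x1 + 3x2 ≥ 10. Together they would need 10 ≤ 2x1 + 3x2 ≤ 6, which is impossible since 10 > 6. No point satisfies all constraints.

Infeasible: no point satisfies all constraints simultaneously.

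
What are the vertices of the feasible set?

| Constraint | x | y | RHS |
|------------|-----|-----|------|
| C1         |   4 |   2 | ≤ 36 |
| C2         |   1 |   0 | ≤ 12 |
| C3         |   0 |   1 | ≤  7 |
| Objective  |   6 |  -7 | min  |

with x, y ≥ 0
Each vertex is the intersection of two constraint boundaries that also satisfies all remaining constraints:
  x = 0 and y = 0 → (0, 0)
  4x + 2y = 36 and y = 0 → (9, 0)
  4x + 2y = 36 and y = 7 → (5.5, 7)
  y = 7 and x = 0 → (0, 7)

Vertices: (0, 0), (9, 0), (5.5, 7), (0, 7)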